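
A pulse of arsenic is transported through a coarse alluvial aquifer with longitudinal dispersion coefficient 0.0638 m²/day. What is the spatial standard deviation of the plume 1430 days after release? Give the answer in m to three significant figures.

Dispersive spreading gives a Gaussian with σ² = 2Dt; advection only shifts the center.
σ = √(2 × 0.0638 × 1430) = 13.5 m.

13.5 m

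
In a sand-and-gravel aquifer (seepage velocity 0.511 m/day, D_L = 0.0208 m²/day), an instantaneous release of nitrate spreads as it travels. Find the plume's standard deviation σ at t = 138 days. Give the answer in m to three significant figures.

2.40 m

Dispersive spreading gives a Gaussian with σ² = 2Dt; advection only shifts the center.
σ = √(2 × 0.0208 × 138) = 2.40 m.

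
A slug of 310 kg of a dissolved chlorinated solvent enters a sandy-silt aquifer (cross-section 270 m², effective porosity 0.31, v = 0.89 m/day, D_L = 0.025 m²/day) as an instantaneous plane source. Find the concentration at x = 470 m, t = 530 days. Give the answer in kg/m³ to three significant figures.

0.272 kg/m³

For an instantaneous plane source, C(x,t) = M/(n_e·A·√(4πDt)) · exp(−(x−vt)²/(4Dt)), with n_e·A the pore (flow) area.
Plume center vt = 0.89 × 530 = 471.7 m, so the well at 470 m is 1.7 m upgradient of the peak.
√(4πDt) = 12.90 m, giving peak height M/(n_e·A·√(4πDt)) = 310/(0.31 × 270 × 12.90) = 0.2871 kg/m³.
(x−vt)²/(4Dt) = (-1.7)²/(4 × 0.025 × 530) = 0.05453; exp(−0.05453) = 0.9469.
C = 0.2871 × 0.9469 = 0.272 kg/m³.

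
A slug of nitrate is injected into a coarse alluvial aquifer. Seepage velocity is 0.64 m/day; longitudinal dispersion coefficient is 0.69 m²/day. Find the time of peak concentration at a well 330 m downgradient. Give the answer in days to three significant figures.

For the 1D instantaneous-source solution, setting ∂C/∂t = 0 at fixed x gives v²t² + 2Dt − x² = 0, so t = (√(D² + v²x²) − D)/v².
√(D² + v²x²) = √(0.69² + 0.64² × 330²) = 211.2; v² = 0.4096.
t = (211.2 − 0.69)/0.4096 = 514 days (vs. the pure-advection estimate x/v = 516 d).

514 days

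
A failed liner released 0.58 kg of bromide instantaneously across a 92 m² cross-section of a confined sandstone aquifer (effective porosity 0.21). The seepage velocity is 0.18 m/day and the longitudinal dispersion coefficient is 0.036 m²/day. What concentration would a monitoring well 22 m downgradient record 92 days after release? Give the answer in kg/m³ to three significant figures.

0.000498 kg/m³

For an instantaneous plane source, C(x,t) = M/(n_e·A·√(4πDt)) · exp(−(x−vt)²/(4Dt)), with n_e·A the pore (flow) area.
Plume center vt = 0.18 × 92 = 16.56 m, so the well at 22 m is 5.44 m downgradient of the peak.
√(4πDt) = 6.451 m, giving peak height M/(n_e·A·√(4πDt)) = 0.58/(0.21 × 92 × 6.451) = 0.004654 kg/m³.
(x−vt)²/(4Dt) = (5.44)²/(4 × 0.036 × 92) = 2.234; exp(−2.234) = 0.1071.
C = 0.004654 × 0.1071 = 0.000498 kg/m³.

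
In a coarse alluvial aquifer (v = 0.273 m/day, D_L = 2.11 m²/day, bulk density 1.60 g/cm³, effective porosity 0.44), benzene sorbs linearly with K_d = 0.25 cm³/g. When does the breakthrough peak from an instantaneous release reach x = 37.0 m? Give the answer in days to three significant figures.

Retardation factor R = 1 + ρ_b·K_d/n = 1 + 1.60 × 0.25/0.44 = 1.909.
Sorption retards both mechanisms: v_R = v/R = 0.1430 m/day, D_R = D/R = 1.105 m²/day.
Peak time from v_R²t² + 2D_R t − x² = 0: t = (√(D_R² + v_R²x²) − D_R)/v_R².
√(D_R² + v_R²x²) = √(1.105² + 0.1430² × 37.0²) = 5.405; v_R² = 0.02045.
t = (5.405 − 1.105)/0.02045 = 210 days.

210 days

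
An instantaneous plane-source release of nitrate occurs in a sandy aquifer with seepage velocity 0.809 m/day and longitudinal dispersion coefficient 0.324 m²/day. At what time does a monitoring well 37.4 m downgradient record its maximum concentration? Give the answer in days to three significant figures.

45.7 days

For the 1D instantaneous-source solution, setting ∂C/∂t = 0 at fixed x gives v²t² + 2Dt − x² = 0, so t = (√(D² + v²x²) − D)/v².
√(D² + v²x²) = √(0.324² + 0.809² × 37.4²) = 30.26; v² = 0.654481.
t = (30.26 − 0.324)/0.654481 = 45.7 days (vs. the pure-advection estimate x/v = 46.2 d).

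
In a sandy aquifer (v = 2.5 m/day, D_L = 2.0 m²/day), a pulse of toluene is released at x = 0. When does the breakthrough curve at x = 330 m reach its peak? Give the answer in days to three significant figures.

For the 1D instantaneous-source solution, setting ∂C/∂t = 0 at fixed x gives v²t² + 2Dt − x² = 0, so t = (√(D² + v²x²) − D)/v².
√(D² + v²x²) = √(2.0² + 2.5² × 330²) = 825.0; v² = 6.25.
t = (825.0 − 2.0)/6.25 = 132 days (vs. the pure-advection estimate x/v = 132 d).

132 days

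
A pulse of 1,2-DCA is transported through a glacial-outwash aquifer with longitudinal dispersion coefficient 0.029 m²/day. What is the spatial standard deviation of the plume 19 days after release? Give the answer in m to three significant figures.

1.05 m

Dispersive spreading gives a Gaussian with σ² = 2Dt; advection only shifts the center.
σ = √(2 × 0.029 × 19) = 1.05 m.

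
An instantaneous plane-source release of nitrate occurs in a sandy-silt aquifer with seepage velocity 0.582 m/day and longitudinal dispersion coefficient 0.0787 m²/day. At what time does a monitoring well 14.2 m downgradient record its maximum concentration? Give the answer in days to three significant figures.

For the 1D instantaneous-source solution, setting ∂C/∂t = 0 at fixed x gives v²t² + 2Dt − x² = 0, so t = (√(D² + v²x²) − D)/v².
√(D² + v²x²) = √(0.0787² + 0.582² × 14.2²) = 8.265; v² = 0.338724.
t = (8.265 − 0.0787)/0.338724 = 24.2 days (vs. the pure-advection estimate x/v = 24.4 d).

24.2 days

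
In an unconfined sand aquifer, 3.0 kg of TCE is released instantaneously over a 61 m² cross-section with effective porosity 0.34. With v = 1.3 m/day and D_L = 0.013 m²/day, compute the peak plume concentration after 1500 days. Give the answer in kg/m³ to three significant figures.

The peak of an instantaneous 1D plume sits at x = vt; there the Gaussian factor is 1 and C_max = M/(n_e·A·√(4πDt)), where n_e·A is the pore area the mass is dissolved in.
√(4πDt) = √(4π × 0.013 × 1500) = 15.65 m, so C_max = 3.0/(0.34 × 61 × 15.65) = 0.00924 kg/m³.

0.00924 kg/m³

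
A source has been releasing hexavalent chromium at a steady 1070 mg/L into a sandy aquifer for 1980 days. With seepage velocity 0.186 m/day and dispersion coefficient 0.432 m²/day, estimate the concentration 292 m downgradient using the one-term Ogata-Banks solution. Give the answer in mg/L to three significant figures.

For a continuous step input, C/C₀ ≈ ½·erfc((x−vt)/(2√(Dt))).
vt = 0.186 × 1980 = 368.28 m and 2√(Dt) = 2√(0.432 × 1980) = 58.49 m.
Argument (x−vt)/(2√(Dt)) = (292 − 368.28)/58.49 = -1.304; ½·erfc(-1.304) = 0.9674.
C = 1070 × 0.9674 = 1040 mg/L.

1040 mg/L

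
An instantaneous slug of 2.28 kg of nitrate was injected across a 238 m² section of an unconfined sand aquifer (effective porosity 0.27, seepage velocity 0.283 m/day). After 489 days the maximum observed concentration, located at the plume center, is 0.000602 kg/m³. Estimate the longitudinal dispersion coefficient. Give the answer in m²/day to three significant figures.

0.565 m²/day

At the plume center C_max = M/(n_e·A·√(4πDt)), so D = M²/(4πt·(n_e·A·C_max)²).
n_e·A·C_max = 0.27 × 238 × 0.000602 = 0.03868 kg/m.
D = 2.28²/(4π × 489 × 0.03868²) = 0.565 m²/day.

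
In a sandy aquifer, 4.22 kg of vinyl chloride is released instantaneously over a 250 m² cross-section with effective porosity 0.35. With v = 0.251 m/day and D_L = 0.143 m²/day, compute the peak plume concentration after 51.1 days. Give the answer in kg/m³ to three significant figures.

The peak of an instantaneous 1D plume sits at x = vt; there the Gaussian factor is 1 and C_max = M/(n_e·A·√(4πDt)), where n_e·A is the pore area the mass is dissolved in.
√(4πDt) = √(4π × 0.143 × 51.1) = 9.583 m, so C_max = 4.22/(0.35 × 250 × 9.583) = 0.00503 kg/m³.

0.00503 kg/m³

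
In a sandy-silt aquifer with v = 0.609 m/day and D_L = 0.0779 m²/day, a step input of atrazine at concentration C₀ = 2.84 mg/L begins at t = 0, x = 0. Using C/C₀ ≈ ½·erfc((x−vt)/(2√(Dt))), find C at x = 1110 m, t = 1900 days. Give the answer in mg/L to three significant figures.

2.83 mg/L

For a continuous step input, C/C₀ ≈ ½·erfc((x−vt)/(2√(Dt))).
vt = 0.609 × 1900 = 1157.1 m and 2√(Dt) = 2√(0.0779 × 1900) = 24.33 m.
Argument (x−vt)/(2√(Dt)) = (1110 − 1157.1)/24.33 = -1.936; ½·erfc(-1.936) = 0.9969.
C = 2.84 × 0.9969 = 2.83 mg/L.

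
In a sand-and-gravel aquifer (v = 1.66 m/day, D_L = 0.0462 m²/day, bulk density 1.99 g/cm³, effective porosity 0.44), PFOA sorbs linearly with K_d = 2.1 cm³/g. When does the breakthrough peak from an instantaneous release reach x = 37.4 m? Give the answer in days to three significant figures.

236 days

Retardation factor R = 1 + ρ_b·K_d/n = 1 + 1.99 × 2.1/0.44 = 10.50.
Sorption retards both mechanisms: v_R = v/R = 0.1581 m/day, D_R = D/R = 0.004400 m²/day.
Peak time from v_R²t² + 2D_R t − x² = 0: t = (√(D_R² + v_R²x²) − D_R)/v_R².
√(D_R² + v_R²x²) = √(0.004400² + 0.1581² × 37.4²) = 5.913; v_R² = 0.02500.
t = (5.913 − 0.004400)/0.02500 = 236 days.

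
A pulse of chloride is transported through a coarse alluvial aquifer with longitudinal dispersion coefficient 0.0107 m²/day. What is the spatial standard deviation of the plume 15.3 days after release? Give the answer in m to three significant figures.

0.572 m

Dispersive spreading gives a Gaussian with σ² = 2Dt; advection only shifts the center.
σ = √(2 × 0.0107 × 15.3) = 0.572 m.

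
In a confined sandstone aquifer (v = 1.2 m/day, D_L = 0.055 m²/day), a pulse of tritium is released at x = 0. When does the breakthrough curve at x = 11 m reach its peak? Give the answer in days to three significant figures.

For the 1D instantaneous-source solution, setting ∂C/∂t = 0 at fixed x gives v²t² + 2Dt − x² = 0, so t = (√(D² + v²x²) − D)/v².
√(D² + v²x²) = √(0.055² + 1.2² × 11²) = 13.20; v² = 1.44.
t = (13.20 − 0.055)/1.44 = 9.13 days (vs. the pure-advection estimate x/v = 9.17 d).

9.13 days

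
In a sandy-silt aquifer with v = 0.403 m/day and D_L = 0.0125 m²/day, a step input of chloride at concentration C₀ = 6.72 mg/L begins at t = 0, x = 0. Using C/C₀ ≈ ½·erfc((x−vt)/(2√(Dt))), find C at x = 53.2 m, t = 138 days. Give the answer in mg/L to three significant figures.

For a continuous step input, C/C₀ ≈ ½·erfc((x−vt)/(2√(Dt))).
vt = 0.403 × 138 = 55.614 m and 2√(Dt) = 2√(0.0125 × 138) = 2.627 m.
Argument (x−vt)/(2√(Dt)) = (53.2 − 55.614)/2.627 = -0.9189; ½·erfc(-0.9189) = 0.9031.
C = 6.72 × 0.9031 = 6.07 mg/L.

6.07 mg/L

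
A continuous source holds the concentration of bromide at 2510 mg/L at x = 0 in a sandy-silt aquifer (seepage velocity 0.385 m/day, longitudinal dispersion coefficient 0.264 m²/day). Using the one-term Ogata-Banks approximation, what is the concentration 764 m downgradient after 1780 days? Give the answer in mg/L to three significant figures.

For a continuous step input, C/C₀ ≈ ½·erfc((x−vt)/(2√(Dt))).
vt = 0.385 × 1780 = 685.3 m and 2√(Dt) = 2√(0.264 × 1780) = 43.36 m.
Argument (x−vt)/(2√(Dt)) = (764 − 685.3)/43.36 = 1.815; ½·erfc(1.815) = 0.005132.
C = 2510 × 0.005132 = 12.9 mg/L.

12.9 mg/L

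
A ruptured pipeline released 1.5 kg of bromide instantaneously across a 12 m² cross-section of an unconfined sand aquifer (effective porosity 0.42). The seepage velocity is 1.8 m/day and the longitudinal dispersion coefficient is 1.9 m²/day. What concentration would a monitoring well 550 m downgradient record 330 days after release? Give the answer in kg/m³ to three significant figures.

0.00155 kg/m³

For an instantaneous plane source, C(x,t) = M/(n_e·A·√(4πDt)) · exp(−(x−vt)²/(4Dt)), with n_e·A the pore (flow) area.
Plume center vt = 1.8 × 330 = 594 m, so the well at 550 m is 44 m upgradient of the peak.
√(4πDt) = 88.76 m, giving peak height M/(n_e·A·√(4πDt)) = 1.5/(0.42 × 12 × 88.76) = 0.003353 kg/m³.
(x−vt)²/(4Dt) = (-44)²/(4 × 1.9 × 330) = 0.7719; exp(−0.7719) = 0.4621.
C = 0.003353 × 0.4621 = 0.00155 kg/m³.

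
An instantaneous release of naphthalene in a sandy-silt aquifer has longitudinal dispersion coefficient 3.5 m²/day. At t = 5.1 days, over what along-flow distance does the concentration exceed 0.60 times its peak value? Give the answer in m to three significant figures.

The plume is Gaussian with σ = √(2Dt) = √(2 × 3.5 × 5.1) = 5.975 m.
C/C_peak = exp(−Δx²/(2σ²)) = 0.60 ⇒ Δx = σ·√(−2 ln 0.60) = 5.975 × 1.011 = 6.041 m.
Width = 2Δx = 12.1 m.

12.1 m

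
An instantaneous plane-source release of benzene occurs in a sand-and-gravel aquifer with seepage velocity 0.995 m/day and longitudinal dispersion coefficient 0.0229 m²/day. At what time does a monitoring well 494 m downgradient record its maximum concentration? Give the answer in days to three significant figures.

For the 1D instantaneous-source solution, setting ∂C/∂t = 0 at fixed x gives v²t² + 2Dt − x² = 0, so t = (√(D² + v²x²) − D)/v².
√(D² + v²x²) = √(0.0229² + 0.995² × 494²) = 491.5; v² = 0.990025.
t = (491.5 − 0.0229)/0.990025 = 496 days (vs. the pure-advection estimate x/v = 496 d).

496 days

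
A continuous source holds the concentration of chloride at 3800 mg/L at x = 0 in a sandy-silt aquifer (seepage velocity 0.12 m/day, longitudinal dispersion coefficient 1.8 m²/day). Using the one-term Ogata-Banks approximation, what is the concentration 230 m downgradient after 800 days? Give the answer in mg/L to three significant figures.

For a continuous step input, C/C₀ ≈ ½·erfc((x−vt)/(2√(Dt))).
vt = 0.12 × 800 = 96 m and 2√(Dt) = 2√(1.8 × 800) = 75.89 m.
Argument (x−vt)/(2√(Dt)) = (230 − 96)/75.89 = 1.766; ½·erfc(1.766) = 0.006254.
C = 3800 × 0.006254 = 23.8 mg/L.

23.8 mg/L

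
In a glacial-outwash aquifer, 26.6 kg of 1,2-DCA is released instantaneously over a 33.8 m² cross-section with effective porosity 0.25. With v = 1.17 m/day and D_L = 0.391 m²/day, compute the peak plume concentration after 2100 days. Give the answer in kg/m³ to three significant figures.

The peak of an instantaneous 1D plume sits at x = vt; there the Gaussian factor is 1 and C_max = M/(n_e·A·√(4πDt)), where n_e·A is the pore area the mass is dissolved in.
√(4πDt) = √(4π × 0.391 × 2100) = 101.6 m, so C_max = 26.6/(0.25 × 33.8 × 101.6) = 0.0310 kg/m³.

0.0310 kg/m³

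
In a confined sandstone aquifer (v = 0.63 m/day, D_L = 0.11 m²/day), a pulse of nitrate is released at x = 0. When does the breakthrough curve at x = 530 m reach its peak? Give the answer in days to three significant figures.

For the 1D instantaneous-source solution, setting ∂C/∂t = 0 at fixed x gives v²t² + 2Dt − x² = 0, so t = (√(D² + v²x²) − D)/v².
√(D² + v²x²) = √(0.11² + 0.63² × 530²) = 333.9; v² = 0.3969.
t = (333.9 − 0.11)/0.3969 = 841 days (vs. the pure-advection estimate x/v = 841 d).

841 days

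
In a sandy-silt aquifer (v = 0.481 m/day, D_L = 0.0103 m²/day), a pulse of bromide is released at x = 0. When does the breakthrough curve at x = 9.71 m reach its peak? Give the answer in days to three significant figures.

For the 1D instantaneous-source solution, setting ∂C/∂t = 0 at fixed x gives v²t² + 2Dt − x² = 0, so t = (√(D² + v²x²) − D)/v².
√(D² + v²x²) = √(0.0103² + 0.481² × 9.71²) = 4.671; v² = 0.231361.
t = (4.671 − 0.0103)/0.231361 = 20.1 days (vs. the pure-advection estimate x/v = 20.2 d).

20.1 days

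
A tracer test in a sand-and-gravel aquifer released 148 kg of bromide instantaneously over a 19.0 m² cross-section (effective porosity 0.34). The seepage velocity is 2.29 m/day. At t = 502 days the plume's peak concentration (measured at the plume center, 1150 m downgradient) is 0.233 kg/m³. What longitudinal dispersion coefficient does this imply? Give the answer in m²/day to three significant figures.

1.53 m²/day

At the plume center C_max = M/(n_e·A·√(4πDt)), so D = M²/(4πt·(n_e·A·C_max)²).
n_e·A·C_max = 0.34 × 19.0 × 0.233 = 1.505 kg/m.
D = 148²/(4π × 502 × 1.505²) = 1.53 m²/day.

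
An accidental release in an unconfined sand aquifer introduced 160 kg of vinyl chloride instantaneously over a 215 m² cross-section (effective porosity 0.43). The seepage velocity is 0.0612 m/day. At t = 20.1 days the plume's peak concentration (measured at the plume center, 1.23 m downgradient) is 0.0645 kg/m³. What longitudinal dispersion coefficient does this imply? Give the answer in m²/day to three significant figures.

2.85 m²/day

At the plume center C_max = M/(n_e·A·√(4πDt)), so D = M²/(4πt·(n_e·A·C_max)²).
n_e·A·C_max = 0.43 × 215 × 0.0645 = 5.963 kg/m.
D = 160²/(4π × 20.1 × 5.963²) = 2.85 m²/day.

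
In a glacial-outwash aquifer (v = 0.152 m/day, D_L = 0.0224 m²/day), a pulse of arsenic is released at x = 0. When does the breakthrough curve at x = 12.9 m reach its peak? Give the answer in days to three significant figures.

83.9 days

For the 1D instantaneous-source solution, setting ∂C/∂t = 0 at fixed x gives v²t² + 2Dt − x² = 0, so t = (√(D² + v²x²) − D)/v².
√(D² + v²x²) = √(0.0224² + 0.152² × 12.9²) = 1.961; v² = 0.023104.
t = (1.961 − 0.0224)/0.023104 = 83.9 days (vs. the pure-advection estimate x/v = 84.9 d).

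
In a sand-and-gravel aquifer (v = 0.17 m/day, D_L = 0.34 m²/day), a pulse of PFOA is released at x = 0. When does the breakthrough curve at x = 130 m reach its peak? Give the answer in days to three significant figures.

753 days

For the 1D instantaneous-source solution, setting ∂C/∂t = 0 at fixed x gives v²t² + 2Dt − x² = 0, so t = (√(D² + v²x²) − D)/v².
√(D² + v²x²) = √(0.34² + 0.17² × 130²) = 22.10; v² = 0.0289.
t = (22.10 − 0.34)/0.0289 = 753 days (vs. the pure-advection estimate x/v = 765 d).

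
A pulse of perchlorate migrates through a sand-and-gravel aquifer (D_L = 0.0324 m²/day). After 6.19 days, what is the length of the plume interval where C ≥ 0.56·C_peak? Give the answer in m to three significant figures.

1.36 m

The plume is Gaussian with σ = √(2Dt) = √(2 × 0.0324 × 6.19) = 0.6333 m.
C/C_peak = exp(−Δx²/(2σ²)) = 0.56 ⇒ Δx = σ·√(−2 ln 0.56) = 0.6333 × 1.077 = 0.6821 m.
Width = 2Δx = 1.36 m.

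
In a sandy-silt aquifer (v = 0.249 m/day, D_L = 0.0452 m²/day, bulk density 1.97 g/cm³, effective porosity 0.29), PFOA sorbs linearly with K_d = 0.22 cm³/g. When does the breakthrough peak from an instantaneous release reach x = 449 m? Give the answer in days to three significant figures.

Retardation factor R = 1 + ρ_b·K_d/n = 1 + 1.97 × 0.22/0.29 = 2.494.
Sorption retards both mechanisms: v_R = v/R = 0.09984 m/day, D_R = D/R = 0.01812 m²/day.
Peak time from v_R²t² + 2D_R t − x² = 0: t = (√(D_R² + v_R²x²) − D_R)/v_R².
√(D_R² + v_R²x²) = √(0.01812² + 0.09984² × 449²) = 44.83; v_R² = 0.009968.
t = (44.83 − 0.01812)/0.009968 = 4500 days.

4500 days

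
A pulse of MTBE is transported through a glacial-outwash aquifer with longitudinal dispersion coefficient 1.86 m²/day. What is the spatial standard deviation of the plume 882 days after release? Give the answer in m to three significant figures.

Dispersive spreading gives a Gaussian with σ² = 2Dt; advection only shifts the center.
σ = √(2 × 1.86 × 882) = 57.3 m.

57.3 m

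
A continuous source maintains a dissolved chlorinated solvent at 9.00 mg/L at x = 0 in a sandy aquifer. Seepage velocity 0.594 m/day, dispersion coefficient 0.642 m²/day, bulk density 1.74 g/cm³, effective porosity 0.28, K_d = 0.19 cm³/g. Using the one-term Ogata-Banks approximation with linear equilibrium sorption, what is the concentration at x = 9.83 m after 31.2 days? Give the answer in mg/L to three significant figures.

3.40 mg/L

Retardation factor R = 1 + ρ_b·K_d/n = 1 + 1.74 × 0.19/0.28 = 2.181.
Sorption retards both mechanisms: v_R = v/R = 0.2724 m/day, D_R = D/R = 0.2944 m²/day.
v_R·t = 0.2724 × 31.2 = 8.49888 m; 2√(D_R t) = 6.061 m; argument = (9.83 − 8.49888)/6.061 = 0.2196.
C = C₀ × ½·erfc(0.2196) = 9.00 × 0.3781 = 3.40 mg/L.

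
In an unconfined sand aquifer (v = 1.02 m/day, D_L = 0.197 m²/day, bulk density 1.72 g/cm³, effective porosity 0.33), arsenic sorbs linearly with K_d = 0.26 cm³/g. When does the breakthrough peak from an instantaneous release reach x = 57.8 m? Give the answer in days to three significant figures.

Retardation factor R = 1 + ρ_b·K_d/n = 1 + 1.72 × 0.26/0.33 = 2.355.
Sorption retards both mechanisms: v_R = v/R = 0.4331 m/day, D_R = D/R = 0.08365 m²/day.
Peak time from v_R²t² + 2D_R t − x² = 0: t = (√(D_R² + v_R²x²) − D_R)/v_R².
√(D_R² + v_R²x²) = √(0.08365² + 0.4331² × 57.8²) = 25.03; v_R² = 0.1876.
t = (25.03 − 0.08365)/0.1876 = 133 days.

133 days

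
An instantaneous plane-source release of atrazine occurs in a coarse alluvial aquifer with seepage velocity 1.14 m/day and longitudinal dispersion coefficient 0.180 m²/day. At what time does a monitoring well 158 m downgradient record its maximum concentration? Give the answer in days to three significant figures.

For the 1D instantaneous-source solution, setting ∂C/∂t = 0 at fixed x gives v²t² + 2Dt − x² = 0, so t = (√(D² + v²x²) − D)/v².
√(D² + v²x²) = √(0.180² + 1.14² × 158²) = 180.1; v² = 1.2996.
t = (180.1 − 0.180)/1.2996 = 138 days (vs. the pure-advection estimate x/v = 139 d).

138 days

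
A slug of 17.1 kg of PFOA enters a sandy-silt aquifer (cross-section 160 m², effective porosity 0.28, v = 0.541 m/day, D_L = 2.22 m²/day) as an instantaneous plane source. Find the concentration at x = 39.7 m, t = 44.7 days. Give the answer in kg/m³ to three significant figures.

0.00589 kg/m³

For an instantaneous plane source, C(x,t) = M/(n_e·A·√(4πDt)) · exp(−(x−vt)²/(4Dt)), with n_e·A the pore (flow) area.
Plume center vt = 0.541 × 44.7 = 24.1827 m, so the well at 39.7 m is 15.5173 m downgradient of the peak.
√(4πDt) = 35.31 m, giving peak height M/(n_e·A·√(4πDt)) = 17.1/(0.28 × 160 × 35.31) = 0.01081 kg/m³.
(x−vt)²/(4Dt) = (15.5173)²/(4 × 2.22 × 44.7) = 0.6066; exp(−0.6066) = 0.5452.
C = 0.01081 × 0.5452 = 0.00589 kg/m³.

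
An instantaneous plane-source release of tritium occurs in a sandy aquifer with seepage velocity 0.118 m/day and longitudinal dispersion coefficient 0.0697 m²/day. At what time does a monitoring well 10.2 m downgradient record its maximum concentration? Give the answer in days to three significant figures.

For the 1D instantaneous-source solution, setting ∂C/∂t = 0 at fixed x gives v²t² + 2Dt − x² = 0, so t = (√(D² + v²x²) − D)/v².
√(D² + v²x²) = √(0.0697² + 0.118² × 10.2²) = 1.206; v² = 0.013924.
t = (1.206 − 0.0697)/0.013924 = 81.6 days (vs. the pure-advection estimate x/v = 86.4 d).

81.6 days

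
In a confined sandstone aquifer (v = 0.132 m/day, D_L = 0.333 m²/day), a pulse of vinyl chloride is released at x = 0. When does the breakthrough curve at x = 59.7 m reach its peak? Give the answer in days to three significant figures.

For the 1D instantaneous-source solution, setting ∂C/∂t = 0 at fixed x gives v²t² + 2Dt − x² = 0, so t = (√(D² + v²x²) − D)/v².
√(D² + v²x²) = √(0.333² + 0.132² × 59.7²) = 7.887; v² = 0.017424.
t = (7.887 − 0.333)/0.017424 = 434 days (vs. the pure-advection estimate x/v = 452 d).

434 days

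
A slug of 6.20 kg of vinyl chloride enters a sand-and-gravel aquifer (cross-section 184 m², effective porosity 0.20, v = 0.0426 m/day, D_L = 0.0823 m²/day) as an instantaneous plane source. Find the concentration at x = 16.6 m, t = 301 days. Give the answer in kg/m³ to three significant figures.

0.00827 kg/m³

For an instantaneous plane source, C(x,t) = M/(n_e·A·√(4πDt)) · exp(−(x−vt)²/(4Dt)), with n_e·A the pore (flow) area.
Plume center vt = 0.0426 × 301 = 12.8226 m, so the well at 16.6 m is 3.7774 m downgradient of the peak.
√(4πDt) = 17.64 m, giving peak height M/(n_e·A·√(4πDt)) = 6.20/(0.20 × 184 × 17.64) = 0.009551 kg/m³.
(x−vt)²/(4Dt) = (3.7774)²/(4 × 0.0823 × 301) = 0.1440; exp(−0.1440) = 0.8659.
C = 0.009551 × 0.8659 = 0.00827 kg/m³.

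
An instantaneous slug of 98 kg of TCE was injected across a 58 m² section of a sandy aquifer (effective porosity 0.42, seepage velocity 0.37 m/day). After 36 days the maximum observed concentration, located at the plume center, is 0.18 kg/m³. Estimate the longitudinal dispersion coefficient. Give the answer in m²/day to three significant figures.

1.10 m²/day

At the plume center C_max = M/(n_e·A·√(4πDt)), so D = M²/(4πt·(n_e·A·C_max)²).
n_e·A·C_max = 0.42 × 58 × 0.18 = 4.385 kg/m.
D = 98²/(4π × 36 × 4.385²) = 1.10 m²/day.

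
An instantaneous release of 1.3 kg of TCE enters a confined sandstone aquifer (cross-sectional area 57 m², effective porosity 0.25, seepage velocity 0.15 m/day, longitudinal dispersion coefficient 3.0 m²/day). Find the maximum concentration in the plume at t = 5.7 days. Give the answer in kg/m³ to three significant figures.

The peak of an instantaneous 1D plume sits at x = vt; there the Gaussian factor is 1 and C_max = M/(n_e·A·√(4πDt)), where n_e·A is the pore area the mass is dissolved in.
√(4πDt) = √(4π × 3.0 × 5.7) = 14.66 m, so C_max = 1.3/(0.25 × 57 × 14.66) = 0.00622 kg/m³.

0.00622 kg/m³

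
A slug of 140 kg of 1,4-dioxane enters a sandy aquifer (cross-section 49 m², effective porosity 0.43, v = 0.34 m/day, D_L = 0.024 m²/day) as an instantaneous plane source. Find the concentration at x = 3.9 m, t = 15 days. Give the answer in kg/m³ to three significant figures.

For an instantaneous plane source, C(x,t) = M/(n_e·A·√(4πDt)) · exp(−(x−vt)²/(4Dt)), with n_e·A the pore (flow) area.
Plume center vt = 0.34 × 15 = 5.1 m, so the well at 3.9 m is 1.2 m upgradient of the peak.
√(4πDt) = 2.127 m, giving peak height M/(n_e·A·√(4πDt)) = 140/(0.43 × 49 × 2.127) = 3.124 kg/m³.
(x−vt)²/(4Dt) = (-1.2)²/(4 × 0.024 × 15) = 1.000; exp(−1.000) = 0.3679.
C = 3.124 × 0.3679 = 1.15 kg/m³.

1.15 kg/m³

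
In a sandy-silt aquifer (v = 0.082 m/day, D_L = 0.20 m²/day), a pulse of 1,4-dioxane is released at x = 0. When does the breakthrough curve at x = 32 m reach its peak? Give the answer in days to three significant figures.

362 days

For the 1D instantaneous-source solution, setting ∂C/∂t = 0 at fixed x gives v²t² + 2Dt − x² = 0, so t = (√(D² + v²x²) − D)/v².
√(D² + v²x²) = √(0.20² + 0.082² × 32²) = 2.632; v² = 0.006724.
t = (2.632 − 0.20)/0.006724 = 362 days (vs. the pure-advection estimate x/v = 390 d).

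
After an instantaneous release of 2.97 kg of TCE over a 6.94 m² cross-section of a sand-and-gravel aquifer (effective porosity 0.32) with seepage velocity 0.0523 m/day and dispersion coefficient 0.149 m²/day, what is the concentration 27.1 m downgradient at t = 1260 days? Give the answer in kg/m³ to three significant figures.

For an instantaneous plane source, C(x,t) = M/(n_e·A·√(4πDt)) · exp(−(x−vt)²/(4Dt)), with n_e·A the pore (flow) area.
Plume center vt = 0.0523 × 1260 = 65.898 m, so the well at 27.1 m is 38.798 m upgradient of the peak.
√(4πDt) = 48.57 m, giving peak height M/(n_e·A·√(4πDt)) = 2.97/(0.32 × 6.94 × 48.57) = 0.02753 kg/m³.
(x−vt)²/(4Dt) = (-38.798)²/(4 × 0.149 × 1260) = 2.004; exp(−2.004) = 0.1348.
C = 0.02753 × 0.1348 = 0.00371 kg/m³.

0.00371 kg/m³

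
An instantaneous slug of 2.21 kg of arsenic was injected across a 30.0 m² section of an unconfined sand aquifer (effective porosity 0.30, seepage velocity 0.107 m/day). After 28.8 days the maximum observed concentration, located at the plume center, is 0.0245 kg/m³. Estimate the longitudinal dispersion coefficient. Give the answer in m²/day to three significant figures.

0.278 m²/day

At the plume center C_max = M/(n_e·A·√(4πDt)), so D = M²/(4πt·(n_e·A·C_max)²).
n_e·A·C_max = 0.30 × 30.0 × 0.0245 = 0.2205 kg/m.
D = 2.21²/(4π × 28.8 × 0.2205²) = 0.278 m²/day.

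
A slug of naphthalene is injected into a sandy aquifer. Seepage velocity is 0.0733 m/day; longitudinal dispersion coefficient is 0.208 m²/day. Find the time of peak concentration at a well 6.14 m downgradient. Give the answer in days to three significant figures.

53.6 days

For the 1D instantaneous-source solution, setting ∂C/∂t = 0 at fixed x gives v²t² + 2Dt − x² = 0, so t = (√(D² + v²x²) − D)/v².
√(D² + v²x²) = √(0.208² + 0.0733² × 6.14²) = 0.4958; v² = 0.00537289.
t = (0.4958 − 0.208)/0.00537289 = 53.6 days (vs. the pure-advection estimate x/v = 83.8 d).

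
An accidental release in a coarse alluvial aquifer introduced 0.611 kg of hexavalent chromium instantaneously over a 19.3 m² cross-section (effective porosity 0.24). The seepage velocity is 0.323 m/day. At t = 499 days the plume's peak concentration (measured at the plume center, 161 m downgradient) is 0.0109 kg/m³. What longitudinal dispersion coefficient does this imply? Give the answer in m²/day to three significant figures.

0.0234 m²/day

At the plume center C_max = M/(n_e·A·√(4πDt)), so D = M²/(4πt·(n_e·A·C_max)²).
n_e·A·C_max = 0.24 × 19.3 × 0.0109 = 0.05049 kg/m.
D = 0.611²/(4π × 499 × 0.05049²) = 0.0234 m²/day.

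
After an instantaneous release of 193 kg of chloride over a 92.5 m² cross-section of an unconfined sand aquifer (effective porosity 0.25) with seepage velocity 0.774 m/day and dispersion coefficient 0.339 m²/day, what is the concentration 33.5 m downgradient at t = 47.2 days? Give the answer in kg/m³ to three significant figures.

For an instantaneous plane source, C(x,t) = M/(n_e·A·√(4πDt)) · exp(−(x−vt)²/(4Dt)), with n_e·A the pore (flow) area.
Plume center vt = 0.774 × 47.2 = 36.5328 m, so the well at 33.5 m is 3.0328 m upgradient of the peak.
√(4πDt) = 14.18 m, giving peak height M/(n_e·A·√(4πDt)) = 193/(0.25 × 92.5 × 14.18) = 0.5886 kg/m³.
(x−vt)²/(4Dt) = (-3.0328)²/(4 × 0.339 × 47.2) = 0.1437; exp(−0.1437) = 0.8661.
C = 0.5886 × 0.8661 = 0.510 kg/m³.

0.510 kg/m³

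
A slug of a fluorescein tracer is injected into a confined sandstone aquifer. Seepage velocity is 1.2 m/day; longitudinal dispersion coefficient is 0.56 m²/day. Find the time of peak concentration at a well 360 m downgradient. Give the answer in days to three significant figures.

300 days

For the 1D instantaneous-source solution, setting ∂C/∂t = 0 at fixed x gives v²t² + 2Dt − x² = 0, so t = (√(D² + v²x²) − D)/v².
√(D² + v²x²) = √(0.56² + 1.2² × 360²) = 432.0; v² = 1.44.
t = (432.0 − 0.56)/1.44 = 300 days (vs. the pure-advection estimate x/v = 300 d).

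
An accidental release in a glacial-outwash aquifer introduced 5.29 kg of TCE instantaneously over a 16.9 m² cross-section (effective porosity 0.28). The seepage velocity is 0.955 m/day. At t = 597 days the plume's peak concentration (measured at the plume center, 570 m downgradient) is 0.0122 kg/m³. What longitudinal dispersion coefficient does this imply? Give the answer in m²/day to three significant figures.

1.12 m²/day

At the plume center C_max = M/(n_e·A·√(4πDt)), so D = M²/(4πt·(n_e·A·C_max)²).
n_e·A·C_max = 0.28 × 16.9 × 0.0122 = 0.05773 kg/m.
D = 5.29²/(4π × 597 × 0.05773²) = 1.12 m²/day.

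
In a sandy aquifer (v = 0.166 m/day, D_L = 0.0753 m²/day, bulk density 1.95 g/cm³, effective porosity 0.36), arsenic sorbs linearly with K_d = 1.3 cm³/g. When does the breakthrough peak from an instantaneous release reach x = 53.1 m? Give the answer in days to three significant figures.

2550 days

Retardation factor R = 1 + ρ_b·K_d/n = 1 + 1.95 × 1.3/0.36 = 8.042.
Sorption retards both mechanisms: v_R = v/R = 0.02064 m/day, D_R = D/R = 0.009363 m²/day.
Peak time from v_R²t² + 2D_R t − x² = 0: t = (√(D_R² + v_R²x²) − D_R)/v_R².
√(D_R² + v_R²x²) = √(0.009363² + 0.02064² × 53.1²) = 1.096; v_R² = 0.0004260.
t = (1.096 − 0.009363)/0.0004260 = 2550 days.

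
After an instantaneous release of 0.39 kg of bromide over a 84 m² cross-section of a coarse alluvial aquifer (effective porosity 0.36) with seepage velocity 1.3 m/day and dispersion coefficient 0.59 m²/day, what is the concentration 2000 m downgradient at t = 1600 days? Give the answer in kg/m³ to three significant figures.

2.17e-05 kg/m³

For an instantaneous plane source, C(x,t) = M/(n_e·A·√(4πDt)) · exp(−(x−vt)²/(4Dt)), with n_e·A the pore (flow) area.
Plume center vt = 1.3 × 1600 = 2080 m, so the well at 2000 m is 80 m upgradient of the peak.
√(4πDt) = 108.9 m, giving peak height M/(n_e·A·√(4πDt)) = 0.39/(0.36 × 84 × 108.9) = 0.0001184 kg/m³.
(x−vt)²/(4Dt) = (-80)²/(4 × 0.59 × 1600) = 1.695; exp(−1.695) = 0.1836.
C = 0.0001184 × 0.1836 = 2.17e-05 kg/m³.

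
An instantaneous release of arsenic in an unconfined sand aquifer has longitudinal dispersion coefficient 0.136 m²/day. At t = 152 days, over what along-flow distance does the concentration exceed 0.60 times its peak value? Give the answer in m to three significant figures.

13.0 m

The plume is Gaussian with σ = √(2Dt) = √(2 × 0.136 × 152) = 6.430 m.
C/C_peak = exp(−Δx²/(2σ²)) = 0.60 ⇒ Δx = σ·√(−2 ln 0.60) = 6.430 × 1.011 = 6.501 m.
Width = 2Δx = 13.0 m.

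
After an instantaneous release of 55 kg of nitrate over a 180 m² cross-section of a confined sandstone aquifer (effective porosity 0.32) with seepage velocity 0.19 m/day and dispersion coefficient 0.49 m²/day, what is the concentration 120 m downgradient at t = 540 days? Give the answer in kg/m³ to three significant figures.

For an instantaneous plane source, C(x,t) = M/(n_e·A·√(4πDt)) · exp(−(x−vt)²/(4Dt)), with n_e·A the pore (flow) area.
Plume center vt = 0.19 × 540 = 102.6 m, so the well at 120 m is 17.4 m downgradient of the peak.
√(4πDt) = 57.66 m, giving peak height M/(n_e·A·√(4πDt)) = 55/(0.32 × 180 × 57.66) = 0.01656 kg/m³.
(x−vt)²/(4Dt) = (17.4)²/(4 × 0.49 × 540) = 0.2861; exp(−0.2861) = 0.7512.
C = 0.01656 × 0.7512 = 0.0124 kg/m³.

0.0124 kg/m³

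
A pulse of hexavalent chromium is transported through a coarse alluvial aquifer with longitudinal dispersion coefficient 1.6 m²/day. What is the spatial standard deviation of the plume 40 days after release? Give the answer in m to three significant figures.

Dispersive spreading gives a Gaussian with σ² = 2Dt; advection only shifts the center.
σ = √(2 × 1.6 × 40) = 11.3 m.

11.3 m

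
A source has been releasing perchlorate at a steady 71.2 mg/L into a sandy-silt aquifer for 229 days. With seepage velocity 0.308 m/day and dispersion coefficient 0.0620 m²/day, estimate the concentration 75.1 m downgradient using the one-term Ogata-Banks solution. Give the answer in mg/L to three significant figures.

For a continuous step input, C/C₀ ≈ ½·erfc((x−vt)/(2√(Dt))).
vt = 0.308 × 229 = 70.532 m and 2√(Dt) = 2√(0.0620 × 229) = 7.536 m.
Argument (x−vt)/(2√(Dt)) = (75.1 − 70.532)/7.536 = 0.6062; ½·erfc(0.6062) = 0.1956.
C = 71.2 × 0.1956 = 13.9 mg/L.

13.9 mg/L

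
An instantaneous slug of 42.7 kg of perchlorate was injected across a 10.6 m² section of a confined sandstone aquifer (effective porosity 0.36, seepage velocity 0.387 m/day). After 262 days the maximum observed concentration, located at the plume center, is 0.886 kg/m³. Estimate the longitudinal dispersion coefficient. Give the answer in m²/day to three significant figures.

0.0484 m²/day

At the plume center C_max = M/(n_e·A·√(4πDt)), so D = M²/(4πt·(n_e·A·C_max)²).
n_e·A·C_max = 0.36 × 10.6 × 0.886 = 3.381 kg/m.
D = 42.7²/(4π × 262 × 3.381²) = 0.0484 m²/day.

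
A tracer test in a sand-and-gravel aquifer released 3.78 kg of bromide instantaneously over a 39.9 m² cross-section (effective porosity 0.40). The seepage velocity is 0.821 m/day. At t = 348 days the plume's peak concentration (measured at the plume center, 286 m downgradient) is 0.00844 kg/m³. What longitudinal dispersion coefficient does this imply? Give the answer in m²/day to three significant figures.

At the plume center C_max = M/(n_e·A·√(4πDt)), so D = M²/(4πt·(n_e·A·C_max)²).
n_e·A·C_max = 0.40 × 39.9 × 0.00844 = 0.1347 kg/m.
D = 3.78²/(4π × 348 × 0.1347²) = 0.180 m²/day.

0.180 m²/day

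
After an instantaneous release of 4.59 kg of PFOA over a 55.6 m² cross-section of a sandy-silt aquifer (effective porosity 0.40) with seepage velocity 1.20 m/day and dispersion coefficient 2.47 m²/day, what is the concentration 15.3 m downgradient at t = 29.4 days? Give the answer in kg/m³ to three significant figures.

For an instantaneous plane source, C(x,t) = M/(n_e·A·√(4πDt)) · exp(−(x−vt)²/(4Dt)), with n_e·A the pore (flow) area.
Plume center vt = 1.20 × 29.4 = 35.28 m, so the well at 15.3 m is 19.98 m upgradient of the peak.
√(4πDt) = 30.21 m, giving peak height M/(n_e·A·√(4πDt)) = 4.59/(0.40 × 55.6 × 30.21) = 0.006832 kg/m³.
(x−vt)²/(4Dt) = (-19.98)²/(4 × 2.47 × 29.4) = 1.374; exp(−1.374) = 0.2531.
C = 0.006832 × 0.2531 = 0.00173 kg/m³.

0.00173 kg/m³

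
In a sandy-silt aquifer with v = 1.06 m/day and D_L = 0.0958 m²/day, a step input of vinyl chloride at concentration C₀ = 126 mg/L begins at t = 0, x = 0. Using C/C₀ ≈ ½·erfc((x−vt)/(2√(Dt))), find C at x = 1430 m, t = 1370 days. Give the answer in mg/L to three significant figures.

For a continuous step input, C/C₀ ≈ ½·erfc((x−vt)/(2√(Dt))).
vt = 1.06 × 1370 = 1452.2 m and 2√(Dt) = 2√(0.0958 × 1370) = 22.91 m.
Argument (x−vt)/(2√(Dt)) = (1430 − 1452.2)/22.91 = -0.9690; ½·erfc(-0.9690) = 0.9147.
C = 126 × 0.9147 = 115 mg/L.

115 mg/L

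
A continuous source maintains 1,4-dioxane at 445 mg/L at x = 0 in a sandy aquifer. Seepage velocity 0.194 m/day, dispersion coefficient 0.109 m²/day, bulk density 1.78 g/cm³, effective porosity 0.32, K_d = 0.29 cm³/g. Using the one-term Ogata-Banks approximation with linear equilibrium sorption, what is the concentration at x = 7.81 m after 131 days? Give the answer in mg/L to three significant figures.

320 mg/L

Retardation factor R = 1 + ρ_b·K_d/n = 1 + 1.78 × 0.29/0.32 = 2.613.
Sorption retards both mechanisms: v_R = v/R = 0.07424 m/day, D_R = D/R = 0.04171 m²/day.
v_R·t = 0.07424 × 131 = 9.72544 m; 2√(D_R t) = 4.675 m; argument = (7.81 − 9.72544)/4.675 = -0.4097.
C = C₀ × ½·erfc(-0.4097) = 445 × 0.7188 = 320 mg/L.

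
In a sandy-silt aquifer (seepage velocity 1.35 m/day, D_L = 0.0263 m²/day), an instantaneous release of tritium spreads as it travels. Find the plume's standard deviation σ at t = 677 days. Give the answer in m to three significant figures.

5.97 m

Dispersive spreading gives a Gaussian with σ² = 2Dt; advection only shifts the center.
σ = √(2 × 0.0263 × 677) = 5.97 m.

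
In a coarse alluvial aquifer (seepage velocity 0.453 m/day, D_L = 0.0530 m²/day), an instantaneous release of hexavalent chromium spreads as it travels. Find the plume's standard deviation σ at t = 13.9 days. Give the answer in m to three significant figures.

Dispersive spreading gives a Gaussian with σ² = 2Dt; advection only shifts the center.
σ = √(2 × 0.0530 × 13.9) = 1.21 m.

1.21 m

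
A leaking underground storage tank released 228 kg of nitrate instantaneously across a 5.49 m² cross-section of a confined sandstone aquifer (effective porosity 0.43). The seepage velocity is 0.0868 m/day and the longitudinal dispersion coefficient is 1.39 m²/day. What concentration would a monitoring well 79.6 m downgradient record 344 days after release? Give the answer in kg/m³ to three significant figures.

0.342 kg/m³

For an instantaneous plane source, C(x,t) = M/(n_e·A·√(4πDt)) · exp(−(x−vt)²/(4Dt)), with n_e·A the pore (flow) area.
Plume center vt = 0.0868 × 344 = 29.8592 m, so the well at 79.6 m is 49.7408 m downgradient of the peak.
√(4πDt) = 77.52 m, giving peak height M/(n_e·A·√(4πDt)) = 228/(0.43 × 5.49 × 77.52) = 1.246 kg/m³.
(x−vt)²/(4Dt) = (49.7408)²/(4 × 1.39 × 344) = 1.294; exp(−1.294) = 0.2742.
C = 1.246 × 0.2742 = 0.342 kg/m³.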